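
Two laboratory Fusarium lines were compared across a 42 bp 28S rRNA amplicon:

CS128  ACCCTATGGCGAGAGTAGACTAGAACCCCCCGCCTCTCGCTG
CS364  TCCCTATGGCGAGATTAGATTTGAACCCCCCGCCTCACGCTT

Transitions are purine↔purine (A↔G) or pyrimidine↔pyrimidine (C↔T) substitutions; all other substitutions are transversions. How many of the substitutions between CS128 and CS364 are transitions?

Differing sites — 1:A/T (Tv); 15:G/T (Tv); 20:C/T (Ti); 22:A/T (Tv); 37:T/A (Tv); 42:G/T (Tv).
Of the 6 differences, 1 transition and 5 transversions, so the answer is 1.

1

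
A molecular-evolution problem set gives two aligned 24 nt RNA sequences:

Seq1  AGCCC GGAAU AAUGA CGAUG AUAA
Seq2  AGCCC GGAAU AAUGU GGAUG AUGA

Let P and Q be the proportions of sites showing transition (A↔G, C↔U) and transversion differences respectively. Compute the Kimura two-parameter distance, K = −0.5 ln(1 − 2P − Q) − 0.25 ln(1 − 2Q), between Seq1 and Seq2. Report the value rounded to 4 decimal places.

Mismatches occur at site 15 (A↔U, transversion), site 16 (C↔G, transversion), site 23 (A↔G, transition).
Of the 3 differences, 1 transition and 2 transversions over 24 sites: P = 1/24 = 0.041667, Q = 2/24 = 0.083333.
d = −0.5·ln(0.833333) − 0.25·ln(0.833334) = −0.5·(-0.182322) − 0.25·(-0.182321) = 0.1367.

0.1367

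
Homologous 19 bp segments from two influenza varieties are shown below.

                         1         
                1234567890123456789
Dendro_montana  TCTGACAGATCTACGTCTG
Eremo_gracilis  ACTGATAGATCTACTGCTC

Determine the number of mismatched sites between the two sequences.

Differing sites — 1:T/A; 6:C/T; 15:G/T; 16:T/G; 19:G/C.
That gives 5 mismatches out of 19 aligned sites, so the Hamming distance is 5.

5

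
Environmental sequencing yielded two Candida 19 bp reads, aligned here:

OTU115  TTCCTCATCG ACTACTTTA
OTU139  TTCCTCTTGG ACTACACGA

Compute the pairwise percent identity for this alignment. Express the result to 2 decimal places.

73.68%

The sequences differ at positions 7 (A/T), 9 (C/G), 16 (T/A), 17 (T/C), 18 (T/G).
14 of the 19 sites match, so the percent identity is 14/19 × 100 = 73.68%.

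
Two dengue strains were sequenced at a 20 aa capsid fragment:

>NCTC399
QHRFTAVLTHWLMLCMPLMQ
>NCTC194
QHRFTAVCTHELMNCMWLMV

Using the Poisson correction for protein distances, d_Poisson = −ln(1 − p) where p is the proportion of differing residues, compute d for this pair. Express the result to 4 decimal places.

0.2877

The sequences differ at positions 8 (L/C), 11 (W/E), 14 (L/N), 17 (P/W), 20 (Q/V).
p = 5/20 = 0.250000.
d = −ln(1 − 0.250000) = −ln(0.750000) = 0.2877.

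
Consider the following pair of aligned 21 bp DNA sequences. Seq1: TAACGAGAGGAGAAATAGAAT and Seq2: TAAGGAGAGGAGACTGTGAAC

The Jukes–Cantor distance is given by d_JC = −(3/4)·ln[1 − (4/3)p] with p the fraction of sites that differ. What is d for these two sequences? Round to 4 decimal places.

The sequences differ at positions 4 (C/G), 14 (A/C), 15 (A/T), 16 (T/G), 17 (A/T), 21 (T/C).
p = 6/21 = 0.285714.
d = −0.75 · ln(1 − (4/3)·0.285714) = −0.75 · ln(0.619048) = −0.75 · (-0.479572) = 0.3597.

0.3597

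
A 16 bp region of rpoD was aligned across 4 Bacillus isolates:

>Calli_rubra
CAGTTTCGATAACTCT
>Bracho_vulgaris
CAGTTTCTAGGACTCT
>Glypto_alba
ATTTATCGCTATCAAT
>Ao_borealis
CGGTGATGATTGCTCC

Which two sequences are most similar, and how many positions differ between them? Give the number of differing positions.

3

Pairwise Hamming distances:
  Calli_rubra vs Bracho_vulgaris: 3
  Calli_rubra vs Glypto_alba: 8
  Calli_rubra vs Ao_borealis: 7
  Bracho_vulgaris vs Glypto_alba: 11
  Bracho_vulgaris vs Ao_borealis: 9
  Glypto_alba vs Ao_borealis: 12
The smallest is 3, between Calli_rubra and Bracho_vulgaris.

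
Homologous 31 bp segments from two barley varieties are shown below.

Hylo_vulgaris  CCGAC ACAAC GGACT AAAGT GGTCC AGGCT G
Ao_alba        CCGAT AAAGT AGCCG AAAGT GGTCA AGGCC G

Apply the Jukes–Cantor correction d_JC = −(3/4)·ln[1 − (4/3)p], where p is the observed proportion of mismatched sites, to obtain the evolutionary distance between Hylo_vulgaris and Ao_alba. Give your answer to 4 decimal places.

0.3672

Differing sites — 5:C/T; 7:C/A; 9:A/G; 10:C/T; 11:G/A; 13:A/C; 15:T/G; 25:C/A; 30:T/C.
p = 9/31 = 0.290323.
d = −0.75 · ln(1 − (4/3)·0.290323) = −0.75 · ln(0.612903) = −0.75 · (-0.489549) = 0.3672.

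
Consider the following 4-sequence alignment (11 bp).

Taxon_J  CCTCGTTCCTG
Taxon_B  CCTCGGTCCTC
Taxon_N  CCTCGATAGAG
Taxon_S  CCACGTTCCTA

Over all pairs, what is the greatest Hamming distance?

Pairwise Hamming distances:
  Taxon_J vs Taxon_B: 2
  Taxon_J vs Taxon_N: 4
  Taxon_J vs Taxon_S: 2
  Taxon_B vs Taxon_N: 5
  Taxon_B vs Taxon_S: 3
  Taxon_N vs Taxon_S: 6
The largest is 6, between Taxon_N and Taxon_S.

6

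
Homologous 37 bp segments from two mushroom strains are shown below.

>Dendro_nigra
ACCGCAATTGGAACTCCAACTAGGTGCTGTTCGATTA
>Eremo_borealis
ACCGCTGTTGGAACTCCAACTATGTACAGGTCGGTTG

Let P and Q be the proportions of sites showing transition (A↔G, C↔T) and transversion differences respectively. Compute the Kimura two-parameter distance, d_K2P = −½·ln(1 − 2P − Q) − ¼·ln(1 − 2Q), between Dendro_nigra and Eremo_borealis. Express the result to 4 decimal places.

0.2569

Mismatches occur at site 6 (A↔T, transversion), site 7 (A↔G, transition), site 23 (G↔T, transversion), site 26 (G↔A, transition), site 28 (T↔A, transversion), site 30 (T↔G, transversion), site 34 (A↔G, transition), site 37 (A↔G, transition).
Of the 8 differences, 4 transitions and 4 transversions over 37 sites: P = 4/37 = 0.108108, Q = 4/37 = 0.108108.
d = −0.5·ln(0.675676) − 0.25·ln(0.783784) = −0.5·(-0.392042) − 0.25·(-0.243622) = 0.2569.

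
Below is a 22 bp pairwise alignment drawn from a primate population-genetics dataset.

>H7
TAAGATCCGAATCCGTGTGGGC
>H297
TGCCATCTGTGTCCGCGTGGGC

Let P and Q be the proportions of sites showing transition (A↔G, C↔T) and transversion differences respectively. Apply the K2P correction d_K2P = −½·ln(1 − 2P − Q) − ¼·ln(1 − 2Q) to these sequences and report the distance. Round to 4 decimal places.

The sequences differ at positions 2 (A/G, transition), 3 (A/C, transversion), 4 (G/C, transversion), 8 (C/T, transition), 10 (A/T, transversion), 11 (A/G, transition), 16 (T/C, transition).
Of the 7 differences, 4 transitions and 3 transversions over 22 sites: P = 4/22 = 0.181818, Q = 3/22 = 0.136364.
d = −0.5·ln(0.500000) − 0.25·ln(0.727272) = −0.5·(-0.693147) − 0.25·(-0.318455) = 0.4262.

0.4262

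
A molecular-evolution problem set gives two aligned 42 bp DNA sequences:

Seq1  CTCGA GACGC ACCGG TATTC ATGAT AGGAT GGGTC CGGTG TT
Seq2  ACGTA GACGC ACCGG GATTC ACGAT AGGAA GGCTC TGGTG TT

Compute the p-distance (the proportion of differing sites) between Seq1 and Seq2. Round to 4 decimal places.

0.2143

Differing sites — 1:C/A; 2:T/C; 3:C/G; 4:G/T; 16:T/G; 22:T/C; 30:T/A; 33:G/C; 36:C/T.
There are 9 differences over 42 sites, so p = 9/42 = 0.2143.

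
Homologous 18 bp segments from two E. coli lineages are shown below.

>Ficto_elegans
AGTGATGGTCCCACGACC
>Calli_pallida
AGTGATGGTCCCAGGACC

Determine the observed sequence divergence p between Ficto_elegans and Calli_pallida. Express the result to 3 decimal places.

The sequences differ at position 14 (C/G).
There are 1 differences over 18 sites, so p = 1/18 = 0.056.

0.056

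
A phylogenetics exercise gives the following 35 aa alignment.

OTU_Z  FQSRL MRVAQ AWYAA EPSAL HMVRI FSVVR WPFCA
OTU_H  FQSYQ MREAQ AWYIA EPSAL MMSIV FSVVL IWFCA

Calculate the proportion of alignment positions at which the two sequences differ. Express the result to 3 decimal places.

0.314

The sequences differ at positions 4 (R/Y), 5 (L/Q), 8 (V/E), 14 (A/I), 21 (H/M), 23 (V/S), 24 (R/I), 25 (I/V), 30 (R/L), 31 (W/I), 32 (P/W).
There are 11 differences over 35 sites, so p = 11/35 = 0.314.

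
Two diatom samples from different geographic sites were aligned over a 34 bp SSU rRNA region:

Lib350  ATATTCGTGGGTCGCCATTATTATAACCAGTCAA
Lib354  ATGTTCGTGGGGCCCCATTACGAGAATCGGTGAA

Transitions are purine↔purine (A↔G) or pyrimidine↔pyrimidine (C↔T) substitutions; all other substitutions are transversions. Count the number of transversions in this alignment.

Differing sites — 3:A/G (Ti); 12:T/G (Tv); 14:G/C (Tv); 21:T/C (Ti); 22:T/G (Tv); 24:T/G (Tv); 27:C/T (Ti); 29:A/G (Ti); 32:C/G (Tv).
Of the 9 differences, 4 transitions and 5 transversions, so the answer is 5.

5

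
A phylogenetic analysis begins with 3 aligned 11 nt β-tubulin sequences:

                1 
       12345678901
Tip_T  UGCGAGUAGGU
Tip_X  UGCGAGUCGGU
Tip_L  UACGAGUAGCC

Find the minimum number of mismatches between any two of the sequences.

1

Pairwise Hamming distances:
  Tip_T vs Tip_X: 1
  Tip_T vs Tip_L: 3
  Tip_X vs Tip_L: 4
The smallest is 1, between Tip_T and Tip_X.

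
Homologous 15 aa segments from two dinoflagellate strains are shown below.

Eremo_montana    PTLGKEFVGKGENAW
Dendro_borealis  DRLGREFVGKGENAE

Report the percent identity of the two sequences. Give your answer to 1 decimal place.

73.3%

The sequences differ at positions 1 (P/D), 2 (T/R), 5 (K/R), 15 (W/E).
11 of the 15 sites match, so the percent identity is 11/15 × 100 = 73.3%.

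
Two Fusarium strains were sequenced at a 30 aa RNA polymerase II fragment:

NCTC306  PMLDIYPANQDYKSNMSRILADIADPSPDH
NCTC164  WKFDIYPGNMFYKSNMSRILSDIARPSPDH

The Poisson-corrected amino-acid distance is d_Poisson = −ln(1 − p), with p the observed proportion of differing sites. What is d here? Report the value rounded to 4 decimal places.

0.3102

The sequences differ at positions 1 (P/W), 2 (M/K), 3 (L/F), 8 (A/G), 10 (Q/M), 11 (D/F), 21 (A/S), 25 (D/R).
p = 8/30 = 0.266667.
d = −ln(1 − 0.266667) = −ln(0.733333) = 0.3102.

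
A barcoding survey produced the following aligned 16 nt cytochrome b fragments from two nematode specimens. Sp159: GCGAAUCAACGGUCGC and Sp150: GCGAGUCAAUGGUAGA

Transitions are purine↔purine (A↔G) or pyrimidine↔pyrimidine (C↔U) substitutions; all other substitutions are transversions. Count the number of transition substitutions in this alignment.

2

Mismatches occur at site 5 (A→G, transition), site 10 (C→U, transition), site 14 (C→A, transversion), site 16 (C→A, transversion).
Of the 4 differences, 2 transitions and 2 transversions, so the answer is 2.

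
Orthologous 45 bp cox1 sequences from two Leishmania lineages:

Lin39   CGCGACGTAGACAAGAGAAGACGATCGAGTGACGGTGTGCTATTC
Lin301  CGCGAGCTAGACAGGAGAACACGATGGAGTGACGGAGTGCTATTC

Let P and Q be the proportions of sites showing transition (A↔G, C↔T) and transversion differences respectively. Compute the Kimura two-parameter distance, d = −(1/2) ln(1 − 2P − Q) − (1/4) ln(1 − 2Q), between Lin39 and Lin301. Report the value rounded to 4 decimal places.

Mismatches occur at site 6 (C↔G, transversion), site 7 (G↔C, transversion), site 14 (A↔G, transition), site 20 (G↔C, transversion), site 26 (C↔G, transversion), site 36 (T↔A, transversion).
Of the 6 differences, 1 transition and 5 transversions over 45 sites: P = 1/45 = 0.022222, Q = 5/45 = 0.111111.
d = −0.5·ln(0.844445) − 0.25·ln(0.777778) = −0.5·(-0.169076) − 0.25·(-0.251314) = 0.1474.

0.1474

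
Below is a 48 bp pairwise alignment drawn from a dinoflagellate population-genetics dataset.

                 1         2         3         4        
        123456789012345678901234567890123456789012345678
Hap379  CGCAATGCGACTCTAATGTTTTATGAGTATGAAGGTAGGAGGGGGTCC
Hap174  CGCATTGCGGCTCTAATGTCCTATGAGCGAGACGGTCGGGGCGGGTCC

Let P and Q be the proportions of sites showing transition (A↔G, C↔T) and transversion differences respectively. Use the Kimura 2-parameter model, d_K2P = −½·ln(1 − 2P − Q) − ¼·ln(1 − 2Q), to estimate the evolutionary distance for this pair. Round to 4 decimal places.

0.2770

Differing sites — 5:A/T (Tv); 10:A/G (Ti); 20:T/C (Ti); 21:T/C (Ti); 28:T/C (Ti); 29:A/G (Ti); 30:T/A (Tv); 33:A/C (Tv); 37:A/C (Tv); 40:A/G (Ti); 42:G/C (Tv).
Of the 11 differences, 6 transitions and 5 transversions over 48 sites: P = 6/48 = 0.125000, Q = 5/48 = 0.104167.
d = −0.5·ln(0.645833) − 0.25·ln(0.791666) = −0.5·(-0.437214) − 0.25·(-0.233616) = 0.2770.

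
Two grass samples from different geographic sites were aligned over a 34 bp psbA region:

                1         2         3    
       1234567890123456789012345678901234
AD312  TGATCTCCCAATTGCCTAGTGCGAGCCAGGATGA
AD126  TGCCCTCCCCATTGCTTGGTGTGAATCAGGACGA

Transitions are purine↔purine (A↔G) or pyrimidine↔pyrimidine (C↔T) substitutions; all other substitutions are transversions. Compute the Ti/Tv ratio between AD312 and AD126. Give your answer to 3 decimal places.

The sequences differ at positions 3 (A/C, transversion), 4 (T/C, transition), 10 (A/C, transversion), 16 (C/T, transition), 18 (A/G, transition), 22 (C/T, transition), 25 (G/A, transition), 26 (C/T, transition), 32 (T/C, transition).
Of the 9 differences, 7 transitions and 2 transversions, so Ti/Tv = 7/2 = 3.500.

3.500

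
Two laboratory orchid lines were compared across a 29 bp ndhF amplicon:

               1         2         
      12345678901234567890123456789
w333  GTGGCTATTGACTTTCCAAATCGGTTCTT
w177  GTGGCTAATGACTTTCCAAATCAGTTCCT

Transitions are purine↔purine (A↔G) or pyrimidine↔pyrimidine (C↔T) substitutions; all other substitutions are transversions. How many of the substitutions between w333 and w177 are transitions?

Mismatches occur at site 8 (T→A, transversion), site 23 (G→A, transition), site 28 (T→C, transition).
Of the 3 differences, 2 transitions and 1 transversion, so the answer is 2.

2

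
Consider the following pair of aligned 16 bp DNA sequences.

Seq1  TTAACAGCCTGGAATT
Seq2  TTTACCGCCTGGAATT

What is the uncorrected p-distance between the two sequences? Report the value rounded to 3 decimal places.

0.125

Mismatches occur at site 3 (A↔T), site 6 (A↔C).
There are 2 differences over 16 sites, so p = 2/16 = 0.125.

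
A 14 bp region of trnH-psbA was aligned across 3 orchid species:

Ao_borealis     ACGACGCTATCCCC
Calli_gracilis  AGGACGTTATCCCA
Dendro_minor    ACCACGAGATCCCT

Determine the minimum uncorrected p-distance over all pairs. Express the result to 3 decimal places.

0.214

Pairwise Hamming distances:
  Ao_borealis vs Calli_gracilis: 3
  Ao_borealis vs Dendro_minor: 4
  Calli_gracilis vs Dendro_minor: 5
The smallest is 3 mismatches, between Ao_borealis and Calli_gracilis; p = 3/14 = 0.214.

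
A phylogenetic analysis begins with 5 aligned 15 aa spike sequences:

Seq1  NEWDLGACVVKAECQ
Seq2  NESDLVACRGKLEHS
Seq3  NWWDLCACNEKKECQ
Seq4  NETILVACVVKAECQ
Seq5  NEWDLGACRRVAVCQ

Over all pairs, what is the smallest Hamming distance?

Pairwise Hamming distances:
  Seq1 vs Seq2: 7
  Seq1 vs Seq3: 5
  Seq1 vs Seq4: 3
  Seq1 vs Seq5: 4
  Seq2 vs Seq3: 8
  Seq2 vs Seq4: 7
  Seq2 vs Seq5: 8
  Seq3 vs Seq4: 7
  Seq3 vs Seq5: 7
  Seq4 vs Seq5: 7
The smallest is 3, between Seq1 and Seq4.

3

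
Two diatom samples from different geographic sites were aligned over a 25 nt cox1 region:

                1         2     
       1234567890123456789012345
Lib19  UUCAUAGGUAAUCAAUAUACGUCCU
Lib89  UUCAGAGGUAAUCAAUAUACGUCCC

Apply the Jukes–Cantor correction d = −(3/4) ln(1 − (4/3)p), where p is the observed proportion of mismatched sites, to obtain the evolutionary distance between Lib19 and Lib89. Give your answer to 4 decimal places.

0.0846

Mismatches occur at site 5 (U→G), site 25 (U→C).
p = 2/25 = 0.080000.
d = −0.75 · ln(1 − (4/3)·0.080000) = −0.75 · ln(0.893333) = −0.75 · (-0.112796) = 0.0846.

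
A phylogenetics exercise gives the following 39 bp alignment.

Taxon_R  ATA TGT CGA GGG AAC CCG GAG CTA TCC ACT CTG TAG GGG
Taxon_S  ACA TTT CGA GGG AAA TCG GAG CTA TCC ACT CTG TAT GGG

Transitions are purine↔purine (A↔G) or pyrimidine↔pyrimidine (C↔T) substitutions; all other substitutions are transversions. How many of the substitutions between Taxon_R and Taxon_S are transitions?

Differing sites — 2:T/C (Ti); 5:G/T (Tv); 15:C/A (Tv); 16:C/T (Ti); 36:G/T (Tv).
Of the 5 differences, 2 transitions and 3 transversions, so the answer is 2.

2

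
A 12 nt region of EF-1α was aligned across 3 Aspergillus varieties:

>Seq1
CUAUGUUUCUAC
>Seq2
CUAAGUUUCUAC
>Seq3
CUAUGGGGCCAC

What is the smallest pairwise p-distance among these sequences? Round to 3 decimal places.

Pairwise Hamming distances:
  Seq1 vs Seq2: 1
  Seq1 vs Seq3: 4
  Seq2 vs Seq3: 5
The smallest is 1 mismatch, between Seq1 and Seq2; p = 1/12 = 0.083.

0.083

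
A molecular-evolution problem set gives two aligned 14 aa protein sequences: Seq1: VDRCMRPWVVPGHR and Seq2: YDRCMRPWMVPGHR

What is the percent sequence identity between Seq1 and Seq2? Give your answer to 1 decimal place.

85.7%

Mismatches occur at site 1 (V/Y), site 9 (V/M).
12 of the 14 sites match, so the percent identity is 12/14 × 100 = 85.7%.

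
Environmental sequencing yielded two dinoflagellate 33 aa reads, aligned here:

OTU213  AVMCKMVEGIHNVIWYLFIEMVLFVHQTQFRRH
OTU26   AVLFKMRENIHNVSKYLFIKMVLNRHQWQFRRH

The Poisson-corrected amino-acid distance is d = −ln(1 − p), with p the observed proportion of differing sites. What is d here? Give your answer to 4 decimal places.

0.3610

Differing sites — 3:M/L; 4:C/F; 7:V/R; 9:G/N; 14:I/S; 15:W/K; 20:E/K; 24:F/N; 25:V/R; 28:T/W.
p = 10/33 = 0.303030.
d = −ln(1 − 0.303030) = −ln(0.696970) = 0.3610.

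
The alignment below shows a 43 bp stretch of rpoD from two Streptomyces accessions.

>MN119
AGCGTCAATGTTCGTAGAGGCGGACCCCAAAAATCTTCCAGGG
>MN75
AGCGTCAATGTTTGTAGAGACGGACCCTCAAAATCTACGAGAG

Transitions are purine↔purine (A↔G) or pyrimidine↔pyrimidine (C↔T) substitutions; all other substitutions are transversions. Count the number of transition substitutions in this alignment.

The sequences differ at positions 13 (C/T, transition), 20 (G/A, transition), 28 (C/T, transition), 29 (A/C, transversion), 37 (T/A, transversion), 39 (C/G, transversion), 42 (G/A, transition).
Of the 7 differences, 4 transitions and 3 transversions, so the answer is 4.

4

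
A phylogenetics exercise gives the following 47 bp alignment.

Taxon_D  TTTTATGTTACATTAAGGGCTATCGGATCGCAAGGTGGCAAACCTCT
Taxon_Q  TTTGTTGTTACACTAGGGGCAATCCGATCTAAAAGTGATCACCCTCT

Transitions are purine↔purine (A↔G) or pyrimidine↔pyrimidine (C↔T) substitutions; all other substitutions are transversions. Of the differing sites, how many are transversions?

8

Differing sites — 4:T/G (Tv); 5:A/T (Tv); 13:T/C (Ti); 16:A/G (Ti); 21:T/A (Tv); 25:G/C (Tv); 30:G/T (Tv); 31:C/A (Tv); 34:G/A (Ti); 38:G/A (Ti); 39:C/T (Ti); 40:A/C (Tv); 42:A/C (Tv).
Of the 13 differences, 5 transitions and 8 transversions, so the answer is 8.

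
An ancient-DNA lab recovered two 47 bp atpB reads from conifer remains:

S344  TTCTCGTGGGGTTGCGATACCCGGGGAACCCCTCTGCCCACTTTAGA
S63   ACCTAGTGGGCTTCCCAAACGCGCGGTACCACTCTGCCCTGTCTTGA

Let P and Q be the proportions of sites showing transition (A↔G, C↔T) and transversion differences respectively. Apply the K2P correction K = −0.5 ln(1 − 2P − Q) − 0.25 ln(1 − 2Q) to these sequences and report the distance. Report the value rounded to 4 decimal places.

0.4259

The sequences differ at positions 1 (T/A, transversion), 2 (T/C, transition), 5 (C/A, transversion), 11 (G/C, transversion), 14 (G/C, transversion), 16 (G/C, transversion), 18 (T/A, transversion), 21 (C/G, transversion), 24 (G/C, transversion), 27 (A/T, transversion), 31 (C/A, transversion), 40 (A/T, transversion), 41 (C/G, transversion), 43 (T/C, transition), 45 (A/T, transversion).
Of the 15 differences, 2 transitions and 13 transversions over 47 sites: P = 2/47 = 0.042553, Q = 13/47 = 0.276596.
d = −0.5·ln(0.638298) − 0.25·ln(0.446808) = −0.5·(-0.448950) − 0.25·(-0.805626) = 0.4259.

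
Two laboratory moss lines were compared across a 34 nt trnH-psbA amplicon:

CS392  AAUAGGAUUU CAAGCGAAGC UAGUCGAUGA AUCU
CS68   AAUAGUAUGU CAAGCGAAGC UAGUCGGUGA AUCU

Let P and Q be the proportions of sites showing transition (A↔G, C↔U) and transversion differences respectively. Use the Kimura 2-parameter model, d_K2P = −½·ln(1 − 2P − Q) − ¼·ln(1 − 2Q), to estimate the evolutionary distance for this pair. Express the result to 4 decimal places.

The sequences differ at positions 6 (G/U, transversion), 9 (U/G, transversion), 27 (A/G, transition).
Of the 3 differences, 1 transition and 2 transversions over 34 sites: P = 1/34 = 0.029412, Q = 2/34 = 0.058824.
d = −0.5·ln(0.882352) − 0.25·ln(0.882352) = −0.5·(-0.125164) − 0.25·(-0.125164) = 0.0939.

0.0939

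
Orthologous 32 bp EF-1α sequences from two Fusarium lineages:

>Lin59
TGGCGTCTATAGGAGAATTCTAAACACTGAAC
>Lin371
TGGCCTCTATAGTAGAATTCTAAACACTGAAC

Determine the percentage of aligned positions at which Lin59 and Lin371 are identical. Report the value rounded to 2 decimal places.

The sequences differ at positions 5 (G/C), 13 (G/T).
30 of the 32 sites match, so the percent identity is 30/32 × 100 = 93.75%.

93.75%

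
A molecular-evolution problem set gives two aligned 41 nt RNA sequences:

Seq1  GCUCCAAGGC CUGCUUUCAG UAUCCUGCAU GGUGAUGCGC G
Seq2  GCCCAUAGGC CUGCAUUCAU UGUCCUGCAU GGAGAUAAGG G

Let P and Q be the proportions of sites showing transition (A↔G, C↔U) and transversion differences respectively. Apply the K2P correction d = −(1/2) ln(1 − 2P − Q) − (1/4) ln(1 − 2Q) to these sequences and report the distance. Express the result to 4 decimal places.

0.2951

Differing sites — 3:U/C (Ti); 5:C/A (Tv); 6:A/U (Tv); 15:U/A (Tv); 20:G/U (Tv); 22:A/G (Ti); 33:U/A (Tv); 37:G/A (Ti); 38:C/A (Tv); 40:C/G (Tv).
Of the 10 differences, 3 transitions and 7 transversions over 41 sites: P = 3/41 = 0.073171, Q = 7/41 = 0.170732.
d = −0.5·ln(0.682926) − 0.25·ln(0.658536) = −0.5·(-0.381369) − 0.25·(-0.417736) = 0.2951.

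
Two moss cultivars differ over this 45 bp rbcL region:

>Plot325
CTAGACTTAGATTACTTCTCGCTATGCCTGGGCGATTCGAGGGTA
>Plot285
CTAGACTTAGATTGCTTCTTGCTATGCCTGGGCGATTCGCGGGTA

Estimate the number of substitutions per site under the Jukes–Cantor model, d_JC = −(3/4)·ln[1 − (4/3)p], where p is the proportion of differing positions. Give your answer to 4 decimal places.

The sequences differ at positions 14 (A/G), 20 (C/T), 40 (A/C).
p = 3/45 = 0.066667.
d = −0.75 · ln(1 − (4/3)·0.066667) = −0.75 · ln(0.911111) = −0.75 · (-0.093091) = 0.0698.

0.0698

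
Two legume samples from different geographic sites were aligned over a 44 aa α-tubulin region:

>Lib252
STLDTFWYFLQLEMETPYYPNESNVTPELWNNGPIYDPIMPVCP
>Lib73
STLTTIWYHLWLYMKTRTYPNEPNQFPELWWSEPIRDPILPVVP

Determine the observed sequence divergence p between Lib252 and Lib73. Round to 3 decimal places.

Differing sites — 4:D/T; 6:F/I; 9:F/H; 11:Q/W; 13:E/Y; 15:E/K; 17:P/R; 18:Y/T; 23:S/P; 25:V/Q; 26:T/F; 31:N/W; 32:N/S; 33:G/E; 36:Y/R; 40:M/L; 43:C/V.
There are 17 differences over 44 sites, so p = 17/44 = 0.386.

0.386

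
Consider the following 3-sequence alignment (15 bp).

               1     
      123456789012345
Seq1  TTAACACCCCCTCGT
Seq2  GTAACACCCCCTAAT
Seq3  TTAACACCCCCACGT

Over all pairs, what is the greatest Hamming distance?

Pairwise Hamming distances:
  Seq1 vs Seq2: 3
  Seq1 vs Seq3: 1
  Seq2 vs Seq3: 4
The largest is 4, between Seq2 and Seq3.

4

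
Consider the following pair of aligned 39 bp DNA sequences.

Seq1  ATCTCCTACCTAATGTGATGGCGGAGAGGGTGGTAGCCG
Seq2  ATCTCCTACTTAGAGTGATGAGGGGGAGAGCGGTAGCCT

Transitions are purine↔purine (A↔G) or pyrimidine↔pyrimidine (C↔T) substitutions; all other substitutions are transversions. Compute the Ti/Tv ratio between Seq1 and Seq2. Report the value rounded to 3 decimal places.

2.000

The sequences differ at positions 10 (C/T, transition), 13 (A/G, transition), 14 (T/A, transversion), 21 (G/A, transition), 22 (C/G, transversion), 25 (A/G, transition), 29 (G/A, transition), 31 (T/C, transition), 39 (G/T, transversion).
Of the 9 differences, 6 transitions and 3 transversions, so Ti/Tv = 6/3 = 2.000.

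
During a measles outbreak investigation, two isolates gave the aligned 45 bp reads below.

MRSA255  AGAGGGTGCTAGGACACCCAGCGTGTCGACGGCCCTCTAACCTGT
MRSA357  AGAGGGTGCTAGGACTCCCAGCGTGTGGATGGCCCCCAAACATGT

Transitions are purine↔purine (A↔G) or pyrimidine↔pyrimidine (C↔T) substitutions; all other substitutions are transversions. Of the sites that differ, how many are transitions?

2

The sequences differ at positions 16 (A/T, transversion), 27 (C/G, transversion), 30 (C/T, transition), 36 (T/C, transition), 38 (T/A, transversion), 42 (C/A, transversion).
Of the 6 differences, 2 transitions and 4 transversions, so the answer is 2.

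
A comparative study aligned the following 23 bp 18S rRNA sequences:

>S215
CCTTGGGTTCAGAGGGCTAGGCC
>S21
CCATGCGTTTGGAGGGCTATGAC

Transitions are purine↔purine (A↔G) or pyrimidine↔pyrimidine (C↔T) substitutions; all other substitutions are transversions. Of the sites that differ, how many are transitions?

The sequences differ at positions 3 (T/A, transversion), 6 (G/C, transversion), 10 (C/T, transition), 11 (A/G, transition), 20 (G/T, transversion), 22 (C/A, transversion).
Of the 6 differences, 2 transitions and 4 transversions, so the answer is 2.

2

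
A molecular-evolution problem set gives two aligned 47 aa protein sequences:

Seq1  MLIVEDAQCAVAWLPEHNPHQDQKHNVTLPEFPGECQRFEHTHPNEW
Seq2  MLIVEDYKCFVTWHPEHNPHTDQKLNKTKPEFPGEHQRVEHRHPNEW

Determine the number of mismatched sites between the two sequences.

Mismatches occur at site 7 (A/Y), site 8 (Q/K), site 10 (A/F), site 12 (A/T), site 14 (L/H), site 21 (Q/T), site 25 (H/L), site 27 (V/K), site 29 (L/K), site 36 (C/H), site 39 (F/V), site 42 (T/R).
That gives 12 mismatches out of 47 aligned sites, so the Hamming distance is 12.

12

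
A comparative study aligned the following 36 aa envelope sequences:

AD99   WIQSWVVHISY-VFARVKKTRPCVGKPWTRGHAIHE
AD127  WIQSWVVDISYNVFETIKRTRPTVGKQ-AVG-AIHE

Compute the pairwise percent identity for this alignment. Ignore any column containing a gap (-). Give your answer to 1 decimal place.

72.7%

Excluding the 3 gap columns leaves 33 comparable sites.
Differing sites — 8:H/D; 15:A/E; 16:R/T; 17:V/I; 19:K/R; 23:C/T; 27:P/Q; 29:T/A; 30:R/V.
24 of the 33 comparable sites match, so the percent identity is 24/33 × 100 = 72.7%.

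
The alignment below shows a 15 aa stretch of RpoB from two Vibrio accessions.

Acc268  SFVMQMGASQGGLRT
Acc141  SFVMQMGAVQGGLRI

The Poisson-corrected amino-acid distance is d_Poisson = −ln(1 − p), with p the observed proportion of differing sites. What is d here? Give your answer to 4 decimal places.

Differing sites — 9:S/V; 15:T/I.
p = 2/15 = 0.133333.
d = −ln(1 − 0.133333) = −ln(0.866667) = 0.1431.

0.1431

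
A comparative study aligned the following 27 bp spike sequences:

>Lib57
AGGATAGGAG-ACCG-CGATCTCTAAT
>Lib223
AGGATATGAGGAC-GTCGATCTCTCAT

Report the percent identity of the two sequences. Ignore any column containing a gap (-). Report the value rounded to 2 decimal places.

91.67%

Excluding the 3 gap columns leaves 24 comparable sites.
The sequences differ at positions 7 (G/T), 25 (A/C).
22 of the 24 comparable sites match, so the percent identity is 22/24 × 100 = 91.67%.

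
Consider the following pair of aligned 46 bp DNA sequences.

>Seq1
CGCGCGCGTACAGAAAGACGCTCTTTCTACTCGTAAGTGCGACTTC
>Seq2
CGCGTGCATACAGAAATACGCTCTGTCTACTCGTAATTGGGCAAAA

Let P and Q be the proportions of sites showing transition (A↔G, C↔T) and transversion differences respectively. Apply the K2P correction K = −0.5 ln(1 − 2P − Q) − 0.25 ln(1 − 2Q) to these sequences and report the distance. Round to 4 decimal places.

0.2902

Mismatches occur at site 5 (C↔T, transition), site 8 (G↔A, transition), site 17 (G↔T, transversion), site 25 (T↔G, transversion), site 37 (G↔T, transversion), site 40 (C↔G, transversion), site 42 (A↔C, transversion), site 43 (C↔A, transversion), site 44 (T↔A, transversion), site 45 (T↔A, transversion), site 46 (C↔A, transversion).
Of the 11 differences, 2 transitions and 9 transversions over 46 sites: P = 2/46 = 0.043478, Q = 9/46 = 0.195652.
d = −0.5·ln(0.717392) − 0.25·ln(0.608696) = −0.5·(-0.332133) − 0.25·(-0.496436) = 0.2902.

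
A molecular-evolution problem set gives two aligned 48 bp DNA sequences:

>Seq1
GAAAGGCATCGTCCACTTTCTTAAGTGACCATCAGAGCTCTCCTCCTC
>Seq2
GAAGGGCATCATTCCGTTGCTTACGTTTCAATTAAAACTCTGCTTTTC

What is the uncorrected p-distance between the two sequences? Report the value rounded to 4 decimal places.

Differing sites — 4:A/G; 11:G/A; 13:C/T; 15:A/C; 16:C/G; 19:T/G; 24:A/C; 27:G/T; 28:A/T; 30:C/A; 33:C/T; 35:G/A; 37:G/A; 42:C/G; 45:C/T; 46:C/T.
There are 16 differences over 48 sites, so p = 16/48 = 0.3333.

0.3333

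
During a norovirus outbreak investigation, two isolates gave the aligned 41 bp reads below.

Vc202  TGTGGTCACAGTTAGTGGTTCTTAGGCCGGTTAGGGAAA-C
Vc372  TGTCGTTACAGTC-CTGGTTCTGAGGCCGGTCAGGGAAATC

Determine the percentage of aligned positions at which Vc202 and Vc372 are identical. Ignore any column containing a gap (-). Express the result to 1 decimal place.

84.6%

Excluding the 2 gap columns leaves 39 comparable sites.
Mismatches occur at site 4 (G/C), site 7 (C/T), site 13 (T/C), site 15 (G/C), site 23 (T/G), site 32 (T/C).
33 of the 39 comparable sites match, so the percent identity is 33/39 × 100 = 84.6%.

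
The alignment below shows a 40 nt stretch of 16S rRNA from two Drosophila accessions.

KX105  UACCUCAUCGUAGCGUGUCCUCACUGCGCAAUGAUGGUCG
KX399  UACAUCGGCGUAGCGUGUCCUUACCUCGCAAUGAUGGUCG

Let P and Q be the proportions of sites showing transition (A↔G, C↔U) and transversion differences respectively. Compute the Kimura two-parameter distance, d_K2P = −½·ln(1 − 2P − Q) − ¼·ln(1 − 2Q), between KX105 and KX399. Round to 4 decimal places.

Differing sites — 4:C/A (Tv); 7:A/G (Ti); 8:U/G (Tv); 22:C/U (Ti); 25:U/C (Ti); 26:G/U (Tv).
Of the 6 differences, 3 transitions and 3 transversions over 40 sites: P = 3/40 = 0.075000, Q = 3/40 = 0.075000.
d = −0.5·ln(0.775000) − 0.25·ln(0.850000) = −0.5·(-0.254892) − 0.25·(-0.162519) = 0.1681.

0.1681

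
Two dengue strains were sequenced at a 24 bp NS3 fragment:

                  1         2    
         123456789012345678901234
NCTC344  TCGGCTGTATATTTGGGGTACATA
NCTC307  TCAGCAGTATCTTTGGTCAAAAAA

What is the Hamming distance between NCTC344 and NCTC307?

8

The sequences differ at positions 3 (G/A), 6 (T/A), 11 (A/C), 17 (G/T), 18 (G/C), 19 (T/A), 21 (C/A), 23 (T/A).
That gives 8 mismatches out of 24 aligned sites, so the Hamming distance is 8.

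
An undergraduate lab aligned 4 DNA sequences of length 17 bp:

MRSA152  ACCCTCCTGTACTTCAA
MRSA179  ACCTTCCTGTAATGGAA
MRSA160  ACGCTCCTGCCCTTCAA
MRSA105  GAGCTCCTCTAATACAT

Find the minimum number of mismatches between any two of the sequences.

Pairwise Hamming distances:
  MRSA152 vs MRSA179: 4
  MRSA152 vs MRSA160: 3
  MRSA152 vs MRSA105: 7
  MRSA179 vs MRSA160: 7
  MRSA179 vs MRSA105: 8
  MRSA160 vs MRSA105: 8
The smallest is 3, between MRSA152 and MRSA160.

3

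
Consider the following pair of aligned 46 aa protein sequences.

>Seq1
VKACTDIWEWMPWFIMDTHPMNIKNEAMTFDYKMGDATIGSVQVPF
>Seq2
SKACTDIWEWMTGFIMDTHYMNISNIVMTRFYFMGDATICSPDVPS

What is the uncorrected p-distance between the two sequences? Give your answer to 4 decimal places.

Differing sites — 1:V/S; 12:P/T; 13:W/G; 20:P/Y; 24:K/S; 26:E/I; 27:A/V; 30:F/R; 31:D/F; 33:K/F; 40:G/C; 42:V/P; 43:Q/D; 46:F/S.
There are 14 differences over 46 sites, so p = 14/46 = 0.3043.

0.3043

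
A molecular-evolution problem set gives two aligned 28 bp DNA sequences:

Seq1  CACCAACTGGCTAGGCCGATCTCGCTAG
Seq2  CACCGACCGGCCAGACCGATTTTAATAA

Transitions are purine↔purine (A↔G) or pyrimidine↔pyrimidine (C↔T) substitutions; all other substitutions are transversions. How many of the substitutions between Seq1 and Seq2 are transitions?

Mismatches occur at site 5 (A→G, transition), site 8 (T→C, transition), site 12 (T→C, transition), site 15 (G→A, transition), site 21 (C→T, transition), site 23 (C→T, transition), site 24 (G→A, transition), site 25 (C→A, transversion), site 28 (G→A, transition).
Of the 9 differences, 8 transitions and 1 transversion, so the answer is 8.

8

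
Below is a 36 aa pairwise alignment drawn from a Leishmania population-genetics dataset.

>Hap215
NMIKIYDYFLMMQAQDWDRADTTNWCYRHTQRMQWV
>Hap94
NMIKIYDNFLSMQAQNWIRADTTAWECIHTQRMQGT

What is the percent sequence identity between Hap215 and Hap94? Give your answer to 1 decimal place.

Mismatches occur at site 8 (Y/N), site 11 (M/S), site 16 (D/N), site 18 (D/I), site 24 (N/A), site 26 (C/E), site 27 (Y/C), site 28 (R/I), site 35 (W/G), site 36 (V/T).
26 of the 36 sites match, so the percent identity is 26/36 × 100 = 72.2%.

72.2%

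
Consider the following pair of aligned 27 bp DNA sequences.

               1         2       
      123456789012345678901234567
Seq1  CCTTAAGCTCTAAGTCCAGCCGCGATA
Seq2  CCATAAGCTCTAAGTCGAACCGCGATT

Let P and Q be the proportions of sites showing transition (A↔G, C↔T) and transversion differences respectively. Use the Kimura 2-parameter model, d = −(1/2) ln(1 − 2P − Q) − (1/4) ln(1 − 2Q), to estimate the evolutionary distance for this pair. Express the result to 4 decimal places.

0.1652

Mismatches occur at site 3 (T/A, transversion), site 17 (C/G, transversion), site 19 (G/A, transition), site 27 (A/T, transversion).
Of the 4 differences, 1 transition and 3 transversions over 27 sites: P = 1/27 = 0.037037, Q = 3/27 = 0.111111.
d = −0.5·ln(0.814815) − 0.25·ln(0.777778) = −0.5·(-0.204794) − 0.25·(-0.251314) = 0.1652.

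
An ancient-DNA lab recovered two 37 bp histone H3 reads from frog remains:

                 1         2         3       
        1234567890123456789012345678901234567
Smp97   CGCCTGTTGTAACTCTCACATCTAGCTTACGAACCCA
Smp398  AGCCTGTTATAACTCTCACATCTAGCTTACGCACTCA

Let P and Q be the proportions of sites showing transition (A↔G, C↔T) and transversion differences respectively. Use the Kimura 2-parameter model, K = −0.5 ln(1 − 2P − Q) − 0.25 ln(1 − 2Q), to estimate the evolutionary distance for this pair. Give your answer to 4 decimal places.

Differing sites — 1:C/A (Tv); 9:G/A (Ti); 32:A/C (Tv); 35:C/T (Ti).
Of the 4 differences, 2 transitions and 2 transversions over 37 sites: P = 2/37 = 0.054054, Q = 2/37 = 0.054054.
d = −0.5·ln(0.837838) − 0.25·ln(0.891892) = −0.5·(-0.176931) − 0.25·(-0.114410) = 0.1171.

0.1171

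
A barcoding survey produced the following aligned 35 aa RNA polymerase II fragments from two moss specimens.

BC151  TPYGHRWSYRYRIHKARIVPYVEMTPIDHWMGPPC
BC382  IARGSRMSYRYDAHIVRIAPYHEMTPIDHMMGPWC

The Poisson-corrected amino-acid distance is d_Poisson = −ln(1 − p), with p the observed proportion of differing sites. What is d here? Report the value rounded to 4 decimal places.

The sequences differ at positions 1 (T/I), 2 (P/A), 3 (Y/R), 5 (H/S), 7 (W/M), 12 (R/D), 13 (I/A), 15 (K/I), 16 (A/V), 19 (V/A), 22 (V/H), 30 (W/M), 34 (P/W).
p = 13/35 = 0.371429.
d = −ln(1 − 0.371429) = −ln(0.628571) = 0.4643.

0.4643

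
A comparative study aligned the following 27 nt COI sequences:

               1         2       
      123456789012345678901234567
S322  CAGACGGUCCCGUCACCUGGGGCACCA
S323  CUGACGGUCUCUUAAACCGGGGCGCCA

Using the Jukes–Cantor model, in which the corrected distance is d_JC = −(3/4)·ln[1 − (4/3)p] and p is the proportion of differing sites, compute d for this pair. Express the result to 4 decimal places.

The sequences differ at positions 2 (A/U), 10 (C/U), 12 (G/U), 14 (C/A), 16 (C/A), 18 (U/C), 24 (A/G).
p = 7/27 = 0.259259.
d = −0.75 · ln(1 − (4/3)·0.259259) = −0.75 · ln(0.654321) = −0.75 · (-0.424157) = 0.3181.

0.3181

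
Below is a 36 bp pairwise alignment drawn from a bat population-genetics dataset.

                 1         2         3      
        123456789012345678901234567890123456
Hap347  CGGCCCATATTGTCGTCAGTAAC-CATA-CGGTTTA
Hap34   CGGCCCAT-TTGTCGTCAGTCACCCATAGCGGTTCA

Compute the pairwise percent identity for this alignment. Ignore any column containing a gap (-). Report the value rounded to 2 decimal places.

Excluding the 3 gap columns leaves 33 comparable sites.
Mismatches occur at site 21 (A/C), site 35 (T/C).
31 of the 33 comparable sites match, so the percent identity is 31/33 × 100 = 93.94%.

93.94%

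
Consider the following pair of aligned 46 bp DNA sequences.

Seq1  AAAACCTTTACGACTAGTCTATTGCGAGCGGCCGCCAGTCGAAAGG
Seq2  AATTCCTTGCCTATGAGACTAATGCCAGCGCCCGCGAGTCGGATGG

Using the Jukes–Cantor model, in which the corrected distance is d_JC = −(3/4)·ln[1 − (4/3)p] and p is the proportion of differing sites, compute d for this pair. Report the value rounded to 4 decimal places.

0.3904

The sequences differ at positions 3 (A/T), 4 (A/T), 9 (T/G), 10 (A/C), 12 (G/T), 14 (C/T), 15 (T/G), 18 (T/A), 22 (T/A), 26 (G/C), 31 (G/C), 36 (C/G), 42 (A/G), 44 (A/T).
p = 14/46 = 0.304348.
d = −0.75 · ln(1 − (4/3)·0.304348) = −0.75 · ln(0.594203) = −0.75 · (-0.520534) = 0.3904.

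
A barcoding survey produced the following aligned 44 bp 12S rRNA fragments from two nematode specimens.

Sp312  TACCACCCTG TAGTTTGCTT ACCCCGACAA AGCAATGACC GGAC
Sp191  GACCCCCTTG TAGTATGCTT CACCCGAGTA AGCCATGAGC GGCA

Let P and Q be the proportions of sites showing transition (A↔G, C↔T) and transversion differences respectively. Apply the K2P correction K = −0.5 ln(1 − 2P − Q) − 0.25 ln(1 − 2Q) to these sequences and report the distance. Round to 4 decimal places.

Differing sites — 1:T/G (Tv); 5:A/C (Tv); 8:C/T (Ti); 15:T/A (Tv); 21:A/C (Tv); 22:C/A (Tv); 28:C/G (Tv); 29:A/T (Tv); 34:A/C (Tv); 39:C/G (Tv); 43:A/C (Tv); 44:C/A (Tv).
Of the 12 differences, 1 transition and 11 transversions over 44 sites: P = 1/44 = 0.022727, Q = 11/44 = 0.250000.
d = −0.5·ln(0.704546) − 0.25·ln(0.500000) = −0.5·(-0.350202) − 0.25·(-0.693147) = 0.3484.

0.3484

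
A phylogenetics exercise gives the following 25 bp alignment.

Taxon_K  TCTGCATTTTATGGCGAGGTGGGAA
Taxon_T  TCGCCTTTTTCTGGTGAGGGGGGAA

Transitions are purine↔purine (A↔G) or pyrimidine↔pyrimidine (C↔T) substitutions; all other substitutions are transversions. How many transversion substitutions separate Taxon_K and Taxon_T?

Differing sites — 3:T/G (Tv); 4:G/C (Tv); 6:A/T (Tv); 11:A/C (Tv); 15:C/T (Ti); 20:T/G (Tv).
Of the 6 differences, 1 transition and 5 transversions, so the answer is 5.

5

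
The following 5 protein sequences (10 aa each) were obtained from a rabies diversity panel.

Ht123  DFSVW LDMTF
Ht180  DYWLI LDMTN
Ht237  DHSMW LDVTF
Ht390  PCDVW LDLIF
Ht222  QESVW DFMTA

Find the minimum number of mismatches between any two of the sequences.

3

Pairwise Hamming distances:
  Ht123 vs Ht180: 5
  Ht123 vs Ht237: 3
  Ht123 vs Ht390: 5
  Ht123 vs Ht222: 5
  Ht180 vs Ht237: 6
  Ht180 vs Ht390: 8
  Ht180 vs Ht222: 8
  Ht237 vs Ht390: 6
  Ht237 vs Ht222: 7
  Ht390 vs Ht222: 8
The smallest is 3, between Ht123 and Ht237.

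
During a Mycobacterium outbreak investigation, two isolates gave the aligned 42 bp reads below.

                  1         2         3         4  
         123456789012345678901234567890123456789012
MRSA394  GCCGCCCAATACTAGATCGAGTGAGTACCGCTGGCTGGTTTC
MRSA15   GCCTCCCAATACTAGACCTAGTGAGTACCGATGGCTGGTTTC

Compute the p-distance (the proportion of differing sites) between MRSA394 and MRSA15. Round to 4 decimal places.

0.0952

Mismatches occur at site 4 (G/T), site 17 (T/C), site 19 (G/T), site 31 (C/A).
There are 4 differences over 42 sites, so p = 4/42 = 0.0952.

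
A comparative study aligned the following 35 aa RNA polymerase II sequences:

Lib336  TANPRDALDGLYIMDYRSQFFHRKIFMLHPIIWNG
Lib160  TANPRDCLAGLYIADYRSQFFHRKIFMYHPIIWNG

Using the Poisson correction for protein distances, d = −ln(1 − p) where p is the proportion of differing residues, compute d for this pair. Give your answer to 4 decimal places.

Mismatches occur at site 7 (A/C), site 9 (D/A), site 14 (M/A), site 28 (L/Y).
p = 4/35 = 0.114286.
d = −ln(1 − 0.114286) = −ln(0.885714) = 0.1214.

0.1214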